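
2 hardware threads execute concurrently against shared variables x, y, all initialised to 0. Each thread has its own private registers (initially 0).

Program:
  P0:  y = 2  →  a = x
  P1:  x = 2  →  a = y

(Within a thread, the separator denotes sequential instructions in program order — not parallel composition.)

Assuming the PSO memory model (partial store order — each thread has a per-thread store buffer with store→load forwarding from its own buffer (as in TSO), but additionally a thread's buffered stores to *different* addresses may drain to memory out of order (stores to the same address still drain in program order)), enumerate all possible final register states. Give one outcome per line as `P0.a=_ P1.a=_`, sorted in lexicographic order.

outcome vector order: (P0.a,P1.a)
|PSO outcomes| = 4

P0.a=0 P1.a=0
P0.a=0 P1.a=2
P0.a=2 P1.a=0
P0.a=2 P1.a=2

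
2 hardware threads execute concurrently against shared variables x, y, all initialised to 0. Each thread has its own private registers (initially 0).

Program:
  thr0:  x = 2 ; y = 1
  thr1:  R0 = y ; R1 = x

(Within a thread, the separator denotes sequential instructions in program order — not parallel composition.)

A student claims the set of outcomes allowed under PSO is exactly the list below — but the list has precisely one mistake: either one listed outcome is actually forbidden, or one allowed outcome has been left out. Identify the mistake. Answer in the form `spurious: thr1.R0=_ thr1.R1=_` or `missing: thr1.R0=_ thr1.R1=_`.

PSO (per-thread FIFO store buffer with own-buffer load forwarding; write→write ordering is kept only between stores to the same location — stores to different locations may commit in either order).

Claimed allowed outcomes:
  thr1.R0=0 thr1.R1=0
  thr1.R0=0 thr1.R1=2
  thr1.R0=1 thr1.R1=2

missing: thr1.R0=1 thr1.R1=0

outcome vector order: (thr1.R0,thr1.R1)
[PSO] allowed = {(0,0); (0,2); (1,0); (1,2)}
PSO∖claimed = {(1,0)}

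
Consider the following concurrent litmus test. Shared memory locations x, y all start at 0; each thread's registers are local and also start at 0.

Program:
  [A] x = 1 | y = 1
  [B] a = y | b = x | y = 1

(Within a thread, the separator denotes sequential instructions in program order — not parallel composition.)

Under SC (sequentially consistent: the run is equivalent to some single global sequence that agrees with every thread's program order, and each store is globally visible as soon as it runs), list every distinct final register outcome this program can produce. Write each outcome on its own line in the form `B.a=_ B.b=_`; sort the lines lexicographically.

outcome vector order: (B.a,B.b)
|SC outcomes| = 3

B.a=0 B.b=0
B.a=0 B.b=1
B.a=1 B.b=1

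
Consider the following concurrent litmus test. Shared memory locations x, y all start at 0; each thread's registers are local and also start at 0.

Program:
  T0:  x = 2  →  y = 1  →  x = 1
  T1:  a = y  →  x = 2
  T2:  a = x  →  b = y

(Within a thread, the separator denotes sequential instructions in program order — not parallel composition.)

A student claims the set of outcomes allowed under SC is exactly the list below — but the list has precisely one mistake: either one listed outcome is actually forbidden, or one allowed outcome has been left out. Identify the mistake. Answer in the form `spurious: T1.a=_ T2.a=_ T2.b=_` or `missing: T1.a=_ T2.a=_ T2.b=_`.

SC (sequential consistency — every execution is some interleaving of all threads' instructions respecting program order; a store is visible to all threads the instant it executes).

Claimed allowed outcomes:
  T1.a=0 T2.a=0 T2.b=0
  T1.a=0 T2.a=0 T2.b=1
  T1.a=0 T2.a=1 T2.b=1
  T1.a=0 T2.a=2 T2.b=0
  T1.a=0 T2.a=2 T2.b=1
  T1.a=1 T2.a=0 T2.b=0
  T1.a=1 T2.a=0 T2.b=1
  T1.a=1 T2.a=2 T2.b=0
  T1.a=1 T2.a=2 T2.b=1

missing: T1.a=1 T2.a=1 T2.b=1

outcome vector order: (T1.a,T2.a,T2.b)
SC (10): <0 0 0>, <0 0 1>, <0 1 1>, <0 2 0>, <0 2 1>, <1 0 0>, <1 0 1>, <1 1 1>, <1 2 0>, <1 2 1>
SC∖claimed = {<1 1 1>}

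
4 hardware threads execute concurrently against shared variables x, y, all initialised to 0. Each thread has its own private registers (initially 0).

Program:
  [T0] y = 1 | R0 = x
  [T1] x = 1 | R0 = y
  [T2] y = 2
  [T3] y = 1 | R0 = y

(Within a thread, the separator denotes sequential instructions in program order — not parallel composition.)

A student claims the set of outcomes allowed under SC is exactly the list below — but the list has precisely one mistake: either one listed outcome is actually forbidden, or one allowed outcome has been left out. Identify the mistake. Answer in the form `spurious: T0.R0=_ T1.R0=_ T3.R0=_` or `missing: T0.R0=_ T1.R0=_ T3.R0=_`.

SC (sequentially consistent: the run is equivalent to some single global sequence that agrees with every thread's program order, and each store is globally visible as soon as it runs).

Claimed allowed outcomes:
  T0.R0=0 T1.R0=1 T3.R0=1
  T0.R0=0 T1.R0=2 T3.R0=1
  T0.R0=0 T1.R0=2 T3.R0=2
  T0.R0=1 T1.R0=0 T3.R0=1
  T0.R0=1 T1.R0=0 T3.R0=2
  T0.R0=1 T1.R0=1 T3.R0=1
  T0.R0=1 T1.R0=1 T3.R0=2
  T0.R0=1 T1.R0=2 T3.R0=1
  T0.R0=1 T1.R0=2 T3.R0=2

missing: T0.R0=0 T1.R0=1 T3.R0=2

outcome vector order: (T0.R0,T1.R0,T3.R0)
[SC] allowed = {(0,1,1) (0,1,2) (0,2,1) (0,2,2) (1,0,1) (1,0,2) (1,1,1) (1,1,2) (1,2,1) (1,2,2)}
SC∖claimed = {(0,1,2)}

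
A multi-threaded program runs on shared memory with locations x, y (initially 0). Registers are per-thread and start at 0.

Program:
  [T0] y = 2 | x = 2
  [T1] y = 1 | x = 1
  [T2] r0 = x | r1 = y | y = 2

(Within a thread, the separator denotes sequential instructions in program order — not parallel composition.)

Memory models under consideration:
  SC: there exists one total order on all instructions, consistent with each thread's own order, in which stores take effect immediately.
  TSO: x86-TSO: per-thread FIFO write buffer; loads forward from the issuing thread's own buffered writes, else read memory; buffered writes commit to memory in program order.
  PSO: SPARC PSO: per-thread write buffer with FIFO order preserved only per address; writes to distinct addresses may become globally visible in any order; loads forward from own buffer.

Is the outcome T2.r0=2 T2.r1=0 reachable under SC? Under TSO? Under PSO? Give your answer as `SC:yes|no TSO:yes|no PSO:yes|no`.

SC:no TSO:no PSO:yes

outcome vector order: (T2.r0,T2.r1)
[SC] allowed = {<0 0>, <0 1>, <0 2>, <1 1>, <1 2>, <2 1>, <2 2>}
[TSO] allowed = {<0 0>, <0 1>, <0 2>, <1 1>, <1 2>, <2 1>, <2 2>}
[PSO] allowed = {<0 0>, <0 1>, <0 2>, <1 0>, <1 1>, <1 2>, <2 0>, <2 1>, <2 2>}
target <2 0> ∈ {PSO}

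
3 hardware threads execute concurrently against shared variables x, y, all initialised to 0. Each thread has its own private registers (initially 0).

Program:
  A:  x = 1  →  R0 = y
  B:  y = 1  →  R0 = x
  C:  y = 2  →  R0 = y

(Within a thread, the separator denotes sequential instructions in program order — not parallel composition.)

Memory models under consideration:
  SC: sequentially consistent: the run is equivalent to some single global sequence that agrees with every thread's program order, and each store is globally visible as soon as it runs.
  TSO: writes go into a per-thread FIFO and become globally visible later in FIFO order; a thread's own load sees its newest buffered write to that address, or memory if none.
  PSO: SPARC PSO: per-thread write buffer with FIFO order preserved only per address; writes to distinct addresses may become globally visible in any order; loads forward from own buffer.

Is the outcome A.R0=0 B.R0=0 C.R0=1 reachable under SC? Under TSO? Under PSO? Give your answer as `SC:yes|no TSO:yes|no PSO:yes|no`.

outcome vector order: (A.R0,B.R0,C.R0)
SC (9): (0,1,1); (0,1,2); (1,0,1); (1,0,2); (1,1,1); (1,1,2); (2,0,2); (2,1,1); (2,1,2)
TSO (12): (0,0,1); (0,0,2); (0,1,1); (0,1,2); (1,0,1); (1,0,2); (1,1,1); (1,1,2); (2,0,1); (2,0,2); (2,1,1); (2,1,2)
PSO (12): (0,0,1); (0,0,2); (0,1,1); (0,1,2); (1,0,1); (1,0,2); (1,1,1); (1,1,2); (2,0,1); (2,0,2); (2,1,1); (2,1,2)
target (0,0,1) ∈ {TSO,PSO}

SC:no TSO:yes PSO:yes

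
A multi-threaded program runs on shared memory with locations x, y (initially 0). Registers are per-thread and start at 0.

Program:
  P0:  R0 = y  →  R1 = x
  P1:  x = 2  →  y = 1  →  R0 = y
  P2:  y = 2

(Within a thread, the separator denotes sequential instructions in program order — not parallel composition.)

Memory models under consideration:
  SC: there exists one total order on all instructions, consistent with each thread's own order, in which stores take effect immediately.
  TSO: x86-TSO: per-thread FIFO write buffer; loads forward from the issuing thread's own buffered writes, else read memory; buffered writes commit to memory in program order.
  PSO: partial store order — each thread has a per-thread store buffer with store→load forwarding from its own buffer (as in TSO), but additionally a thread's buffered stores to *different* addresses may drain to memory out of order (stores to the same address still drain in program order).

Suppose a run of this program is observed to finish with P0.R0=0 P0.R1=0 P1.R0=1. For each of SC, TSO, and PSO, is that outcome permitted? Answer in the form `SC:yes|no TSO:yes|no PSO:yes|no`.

SC:yes TSO:yes PSO:yes

outcome vector order: (P0.R0,P0.R1,P1.R0)
[SC] allowed = {0/0/1 0/0/2 0/2/1 0/2/2 1/2/1 1/2/2 2/0/1 2/2/1 2/2/2}
[TSO] allowed = {0/0/1 0/0/2 0/2/1 0/2/2 1/2/1 1/2/2 2/0/1 2/2/1 2/2/2}
[PSO] allowed = {0/0/1 0/0/2 0/2/1 0/2/2 1/0/1 1/0/2 1/2/1 1/2/2 2/0/1 2/0/2 2/2/1 2/2/2}
target 0/0/1 ∈ {SC,TSO,PSO}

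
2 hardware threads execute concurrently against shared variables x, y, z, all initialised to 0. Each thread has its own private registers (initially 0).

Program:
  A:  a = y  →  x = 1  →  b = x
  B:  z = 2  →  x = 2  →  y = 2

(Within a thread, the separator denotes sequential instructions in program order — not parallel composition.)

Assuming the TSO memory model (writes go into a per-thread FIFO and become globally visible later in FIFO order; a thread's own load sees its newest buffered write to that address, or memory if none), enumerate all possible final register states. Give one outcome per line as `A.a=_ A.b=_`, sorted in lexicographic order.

outcome vector order: (A.a,A.b)
|TSO outcomes| = 3

A.a=0 A.b=1
A.a=0 A.b=2
A.a=2 A.b=1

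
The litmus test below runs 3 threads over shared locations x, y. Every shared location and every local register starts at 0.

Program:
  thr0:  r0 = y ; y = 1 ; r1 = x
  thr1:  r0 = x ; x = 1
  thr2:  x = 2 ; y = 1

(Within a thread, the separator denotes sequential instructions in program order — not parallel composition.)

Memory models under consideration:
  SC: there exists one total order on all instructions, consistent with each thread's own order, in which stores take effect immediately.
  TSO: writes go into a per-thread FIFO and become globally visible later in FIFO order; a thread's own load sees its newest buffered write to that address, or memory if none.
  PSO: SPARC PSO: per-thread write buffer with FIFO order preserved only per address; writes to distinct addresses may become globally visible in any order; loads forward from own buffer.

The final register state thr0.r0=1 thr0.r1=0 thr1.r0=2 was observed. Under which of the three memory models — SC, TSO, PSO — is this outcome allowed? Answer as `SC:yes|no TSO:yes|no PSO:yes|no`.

outcome vector order: (thr0.r0,thr0.r1,thr1.r0)
[SC] allowed = {000; 002; 010; 012; 020; 022; 110; 112; 120; 122}
[TSO] allowed = {000; 002; 010; 012; 020; 022; 110; 112; 120; 122}
[PSO] allowed = {000; 002; 010; 012; 020; 022; 100; 102; 110; 112; 120; 122}
target 102 ∈ {PSO}

SC:no TSO:no PSO:yes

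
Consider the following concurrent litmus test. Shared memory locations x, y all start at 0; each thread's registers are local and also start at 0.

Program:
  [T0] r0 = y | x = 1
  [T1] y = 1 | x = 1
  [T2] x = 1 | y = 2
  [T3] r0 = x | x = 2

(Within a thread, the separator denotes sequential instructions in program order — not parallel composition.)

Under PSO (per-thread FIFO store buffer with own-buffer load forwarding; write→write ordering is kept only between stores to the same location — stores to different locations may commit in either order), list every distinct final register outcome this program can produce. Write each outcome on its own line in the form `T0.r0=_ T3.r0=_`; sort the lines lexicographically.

outcome vector order: (T0.r0,T3.r0)
|PSO outcomes| = 6

T0.r0=0 T3.r0=0
T0.r0=0 T3.r0=1
T0.r0=1 T3.r0=0
T0.r0=1 T3.r0=1
T0.r0=2 T3.r0=0
T0.r0=2 T3.r0=1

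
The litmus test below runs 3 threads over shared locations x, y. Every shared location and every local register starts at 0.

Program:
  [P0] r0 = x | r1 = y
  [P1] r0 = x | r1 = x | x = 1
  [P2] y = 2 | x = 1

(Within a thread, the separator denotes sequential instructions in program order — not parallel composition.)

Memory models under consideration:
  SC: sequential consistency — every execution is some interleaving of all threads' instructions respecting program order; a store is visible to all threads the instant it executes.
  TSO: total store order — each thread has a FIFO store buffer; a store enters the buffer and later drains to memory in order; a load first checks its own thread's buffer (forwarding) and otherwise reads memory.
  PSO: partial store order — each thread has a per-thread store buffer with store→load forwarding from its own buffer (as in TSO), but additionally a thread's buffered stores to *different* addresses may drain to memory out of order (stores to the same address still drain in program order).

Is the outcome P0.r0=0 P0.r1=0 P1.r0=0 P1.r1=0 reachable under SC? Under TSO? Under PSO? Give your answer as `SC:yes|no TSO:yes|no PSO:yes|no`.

outcome vector order: (P0.r0,P0.r1,P1.r0,P1.r1)
SC: 10 outcomes — {(0,0,0,0), (0,0,0,1), (0,0,1,1), (0,2,0,0), (0,2,0,1), (0,2,1,1), (1,0,0,0), (1,2,0,0), (1,2,0,1), (1,2,1,1)}
TSO: 10 outcomes — {(0,0,0,0), (0,0,0,1), (0,0,1,1), (0,2,0,0), (0,2,0,1), (0,2,1,1), (1,0,0,0), (1,2,0,0), (1,2,0,1), (1,2,1,1)}
PSO: 12 outcomes — {(0,0,0,0), (0,0,0,1), (0,0,1,1), (0,2,0,0), (0,2,0,1), (0,2,1,1), (1,0,0,0), (1,0,0,1), (1,0,1,1), (1,2,0,0), (1,2,0,1), (1,2,1,1)}
target (0,0,0,0) ∈ {SC,TSO,PSO}

SC:yes TSO:yes PSO:yes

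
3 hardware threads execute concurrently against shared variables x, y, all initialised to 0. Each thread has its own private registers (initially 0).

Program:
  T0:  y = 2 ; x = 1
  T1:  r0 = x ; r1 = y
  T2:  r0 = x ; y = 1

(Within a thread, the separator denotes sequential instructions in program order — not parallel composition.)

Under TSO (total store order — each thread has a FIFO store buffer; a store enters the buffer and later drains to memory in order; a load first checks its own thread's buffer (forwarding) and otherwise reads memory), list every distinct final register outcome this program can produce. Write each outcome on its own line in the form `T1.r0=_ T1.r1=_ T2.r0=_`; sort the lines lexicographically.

T1.r0=0 T1.r1=0 T2.r0=0
T1.r0=0 T1.r1=0 T2.r0=1
T1.r0=0 T1.r1=1 T2.r0=0
T1.r0=0 T1.r1=1 T2.r0=1
T1.r0=0 T1.r1=2 T2.r0=0
T1.r0=0 T1.r1=2 T2.r0=1
T1.r0=1 T1.r1=1 T2.r0=0
T1.r0=1 T1.r1=1 T2.r0=1
T1.r0=1 T1.r1=2 T2.r0=0
T1.r0=1 T1.r1=2 T2.r0=1

outcome vector order: (T1.r0,T1.r1,T2.r0)
|TSO outcomes| = 10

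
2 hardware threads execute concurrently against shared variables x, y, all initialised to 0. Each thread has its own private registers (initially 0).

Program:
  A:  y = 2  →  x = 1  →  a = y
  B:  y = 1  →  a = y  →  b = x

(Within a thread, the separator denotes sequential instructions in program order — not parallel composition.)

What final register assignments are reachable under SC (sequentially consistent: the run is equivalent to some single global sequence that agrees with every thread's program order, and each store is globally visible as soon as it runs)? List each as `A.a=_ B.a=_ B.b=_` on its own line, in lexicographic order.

A.a=1 B.a=1 B.b=0
A.a=1 B.a=1 B.b=1
A.a=2 B.a=1 B.b=0
A.a=2 B.a=1 B.b=1
A.a=2 B.a=2 B.b=0
A.a=2 B.a=2 B.b=1

outcome vector order: (A.a,B.a,B.b)
|SC outcomes| = 6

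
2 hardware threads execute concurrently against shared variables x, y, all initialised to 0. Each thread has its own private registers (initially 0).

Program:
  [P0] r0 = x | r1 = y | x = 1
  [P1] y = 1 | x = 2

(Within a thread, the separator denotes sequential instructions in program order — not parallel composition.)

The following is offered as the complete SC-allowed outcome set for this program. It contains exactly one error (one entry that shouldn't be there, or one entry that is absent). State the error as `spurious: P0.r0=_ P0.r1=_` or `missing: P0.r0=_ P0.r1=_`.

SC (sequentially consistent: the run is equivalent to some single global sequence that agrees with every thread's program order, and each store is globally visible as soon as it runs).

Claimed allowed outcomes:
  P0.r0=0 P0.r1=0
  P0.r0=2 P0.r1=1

missing: P0.r0=0 P0.r1=1

outcome vector order: (P0.r0,P0.r1)
[SC] allowed = {(0,0) (0,1) (2,1)}
SC∖claimed = {(0,1)}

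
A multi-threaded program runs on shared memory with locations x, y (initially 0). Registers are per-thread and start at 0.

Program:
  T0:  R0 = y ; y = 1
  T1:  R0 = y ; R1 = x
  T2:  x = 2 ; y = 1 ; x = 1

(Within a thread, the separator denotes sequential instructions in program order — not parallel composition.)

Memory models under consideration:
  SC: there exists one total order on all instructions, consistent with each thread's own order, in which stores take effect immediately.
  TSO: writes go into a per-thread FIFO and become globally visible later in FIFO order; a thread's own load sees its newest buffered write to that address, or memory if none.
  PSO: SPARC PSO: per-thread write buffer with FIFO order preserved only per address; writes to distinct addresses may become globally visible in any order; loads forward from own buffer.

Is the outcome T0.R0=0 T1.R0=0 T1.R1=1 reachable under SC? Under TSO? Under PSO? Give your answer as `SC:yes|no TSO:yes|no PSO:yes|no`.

SC:yes TSO:yes PSO:yes

outcome vector order: (T0.R0,T1.R0,T1.R1)
SC: 11 outcomes — {(0,0,0); (0,0,1); (0,0,2); (0,1,0); (0,1,1); (0,1,2); (1,0,0); (1,0,1); (1,0,2); (1,1,1); (1,1,2)}
TSO: 11 outcomes — {(0,0,0); (0,0,1); (0,0,2); (0,1,0); (0,1,1); (0,1,2); (1,0,0); (1,0,1); (1,0,2); (1,1,1); (1,1,2)}
PSO: 12 outcomes — {(0,0,0); (0,0,1); (0,0,2); (0,1,0); (0,1,1); (0,1,2); (1,0,0); (1,0,1); (1,0,2); (1,1,0); (1,1,1); (1,1,2)}
target (0,0,1) ∈ {SC,TSO,PSO}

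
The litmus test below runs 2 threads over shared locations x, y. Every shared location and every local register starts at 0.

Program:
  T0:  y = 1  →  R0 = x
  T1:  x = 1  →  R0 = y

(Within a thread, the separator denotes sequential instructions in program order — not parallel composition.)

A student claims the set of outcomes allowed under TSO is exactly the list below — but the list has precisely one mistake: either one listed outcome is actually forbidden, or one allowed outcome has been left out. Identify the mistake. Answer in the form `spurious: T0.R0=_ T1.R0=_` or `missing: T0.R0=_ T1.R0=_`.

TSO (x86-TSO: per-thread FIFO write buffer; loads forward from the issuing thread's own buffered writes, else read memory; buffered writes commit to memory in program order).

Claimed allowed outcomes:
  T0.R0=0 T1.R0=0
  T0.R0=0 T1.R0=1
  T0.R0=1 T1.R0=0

missing: T0.R0=1 T1.R0=1

outcome vector order: (T0.R0,T1.R0)
TSO (4): 0/0; 0/1; 1/0; 1/1
TSO∖claimed = {1/1}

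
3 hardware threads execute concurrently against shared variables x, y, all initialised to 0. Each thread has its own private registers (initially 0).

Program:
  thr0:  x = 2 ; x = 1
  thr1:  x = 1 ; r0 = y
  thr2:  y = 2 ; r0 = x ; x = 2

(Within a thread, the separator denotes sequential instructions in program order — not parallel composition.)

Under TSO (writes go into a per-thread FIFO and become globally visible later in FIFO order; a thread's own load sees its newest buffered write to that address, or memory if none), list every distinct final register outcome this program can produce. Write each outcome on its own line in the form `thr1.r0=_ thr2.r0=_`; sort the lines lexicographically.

thr1.r0=0 thr2.r0=0
thr1.r0=0 thr2.r0=1
thr1.r0=0 thr2.r0=2
thr1.r0=2 thr2.r0=0
thr1.r0=2 thr2.r0=1
thr1.r0=2 thr2.r0=2

outcome vector order: (thr1.r0,thr2.r0)
|TSO outcomes| = 6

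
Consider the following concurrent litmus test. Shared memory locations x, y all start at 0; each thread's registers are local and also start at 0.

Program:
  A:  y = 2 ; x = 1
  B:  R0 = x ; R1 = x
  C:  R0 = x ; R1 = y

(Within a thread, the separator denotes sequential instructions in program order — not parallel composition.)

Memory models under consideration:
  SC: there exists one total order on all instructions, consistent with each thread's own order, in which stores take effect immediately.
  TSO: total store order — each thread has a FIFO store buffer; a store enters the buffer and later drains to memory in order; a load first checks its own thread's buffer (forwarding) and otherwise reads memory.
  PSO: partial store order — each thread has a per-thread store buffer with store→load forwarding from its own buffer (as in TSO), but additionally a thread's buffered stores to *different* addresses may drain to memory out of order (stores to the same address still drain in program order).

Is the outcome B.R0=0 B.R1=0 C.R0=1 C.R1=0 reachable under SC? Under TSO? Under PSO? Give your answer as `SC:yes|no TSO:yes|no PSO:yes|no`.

SC:no TSO:no PSO:yes

outcome vector order: (B.R0,B.R1,C.R0,C.R1)
under SC → 0/0/0/0 0/0/0/2 0/0/1/2 0/1/0/0 0/1/0/2 0/1/1/2 1/1/0/0 1/1/0/2 1/1/1/2
under TSO → 0/0/0/0 0/0/0/2 0/0/1/2 0/1/0/0 0/1/0/2 0/1/1/2 1/1/0/0 1/1/0/2 1/1/1/2
under PSO → 0/0/0/0 0/0/0/2 0/0/1/0 0/0/1/2 0/1/0/0 0/1/0/2 0/1/1/0 0/1/1/2 1/1/0/0 1/1/0/2 1/1/1/0 1/1/1/2
target 0/0/1/0 ∈ {PSO}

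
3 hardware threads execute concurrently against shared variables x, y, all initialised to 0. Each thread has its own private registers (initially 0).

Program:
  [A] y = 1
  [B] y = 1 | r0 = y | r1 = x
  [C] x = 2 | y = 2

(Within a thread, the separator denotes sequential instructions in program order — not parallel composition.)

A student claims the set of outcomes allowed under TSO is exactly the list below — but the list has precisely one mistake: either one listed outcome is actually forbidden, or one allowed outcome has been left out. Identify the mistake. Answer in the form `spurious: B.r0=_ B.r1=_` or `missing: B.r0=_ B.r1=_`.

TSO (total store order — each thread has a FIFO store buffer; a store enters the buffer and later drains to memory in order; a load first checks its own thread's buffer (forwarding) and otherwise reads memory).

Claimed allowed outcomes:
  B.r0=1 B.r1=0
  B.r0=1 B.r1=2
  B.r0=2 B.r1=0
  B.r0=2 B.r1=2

spurious: B.r0=2 B.r1=0

outcome vector order: (B.r0,B.r1)
TSO (3): <1 0> <1 2> <2 2>
claimed∖TSO = {<2 0>}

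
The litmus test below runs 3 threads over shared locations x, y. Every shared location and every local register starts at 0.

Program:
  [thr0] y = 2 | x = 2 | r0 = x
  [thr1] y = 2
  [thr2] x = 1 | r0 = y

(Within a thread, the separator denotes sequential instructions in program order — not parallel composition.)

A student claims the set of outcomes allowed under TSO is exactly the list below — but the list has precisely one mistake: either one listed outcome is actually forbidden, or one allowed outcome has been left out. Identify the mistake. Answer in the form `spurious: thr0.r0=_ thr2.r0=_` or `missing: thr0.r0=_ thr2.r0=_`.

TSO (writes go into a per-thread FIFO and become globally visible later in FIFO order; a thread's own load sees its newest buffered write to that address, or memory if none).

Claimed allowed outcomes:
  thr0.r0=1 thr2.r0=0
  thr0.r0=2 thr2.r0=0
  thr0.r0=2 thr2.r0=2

outcome vector order: (thr0.r0,thr2.r0)
[TSO] allowed = {10; 12; 20; 22}
TSO∖claimed = {12}

missing: thr0.r0=1 thr2.r0=2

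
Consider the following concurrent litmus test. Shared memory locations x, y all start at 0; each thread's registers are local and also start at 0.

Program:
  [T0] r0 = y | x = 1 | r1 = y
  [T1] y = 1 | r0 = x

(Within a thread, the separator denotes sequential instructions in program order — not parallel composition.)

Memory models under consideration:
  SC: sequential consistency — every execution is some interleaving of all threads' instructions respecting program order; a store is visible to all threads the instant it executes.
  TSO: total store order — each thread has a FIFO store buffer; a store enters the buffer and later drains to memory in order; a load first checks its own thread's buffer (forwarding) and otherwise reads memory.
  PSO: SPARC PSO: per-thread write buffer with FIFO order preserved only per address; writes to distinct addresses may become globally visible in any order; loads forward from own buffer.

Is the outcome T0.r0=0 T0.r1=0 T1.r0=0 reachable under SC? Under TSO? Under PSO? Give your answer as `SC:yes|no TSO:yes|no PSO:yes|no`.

outcome vector order: (T0.r0,T0.r1,T1.r0)
[SC] allowed = {001, 010, 011, 110, 111}
[TSO] allowed = {000, 001, 010, 011, 110, 111}
[PSO] allowed = {000, 001, 010, 011, 110, 111}
target 000 ∈ {TSO,PSO}

SC:no TSO:yes PSO:yes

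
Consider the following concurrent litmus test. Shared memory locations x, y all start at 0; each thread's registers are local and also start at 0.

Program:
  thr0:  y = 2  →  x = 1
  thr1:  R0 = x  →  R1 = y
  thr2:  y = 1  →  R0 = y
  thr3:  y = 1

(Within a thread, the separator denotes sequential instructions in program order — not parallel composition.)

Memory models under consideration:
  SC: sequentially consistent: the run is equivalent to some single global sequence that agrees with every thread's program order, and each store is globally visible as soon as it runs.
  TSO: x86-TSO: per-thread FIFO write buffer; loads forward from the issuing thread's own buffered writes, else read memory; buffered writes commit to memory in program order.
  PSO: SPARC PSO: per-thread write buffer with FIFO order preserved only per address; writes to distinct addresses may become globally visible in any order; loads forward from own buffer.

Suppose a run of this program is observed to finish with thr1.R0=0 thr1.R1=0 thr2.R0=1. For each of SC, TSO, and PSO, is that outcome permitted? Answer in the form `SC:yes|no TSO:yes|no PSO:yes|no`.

SC:yes TSO:yes PSO:yes

outcome vector order: (thr1.R0,thr1.R1,thr2.R0)
SC: 10 outcomes — {0/0/1 0/0/2 0/1/1 0/1/2 0/2/1 0/2/2 1/1/1 1/1/2 1/2/1 1/2/2}
TSO: 10 outcomes — {0/0/1 0/0/2 0/1/1 0/1/2 0/2/1 0/2/2 1/1/1 1/1/2 1/2/1 1/2/2}
PSO: 12 outcomes — {0/0/1 0/0/2 0/1/1 0/1/2 0/2/1 0/2/2 1/0/1 1/0/2 1/1/1 1/1/2 1/2/1 1/2/2}
target 0/0/1 ∈ {SC,TSO,PSO}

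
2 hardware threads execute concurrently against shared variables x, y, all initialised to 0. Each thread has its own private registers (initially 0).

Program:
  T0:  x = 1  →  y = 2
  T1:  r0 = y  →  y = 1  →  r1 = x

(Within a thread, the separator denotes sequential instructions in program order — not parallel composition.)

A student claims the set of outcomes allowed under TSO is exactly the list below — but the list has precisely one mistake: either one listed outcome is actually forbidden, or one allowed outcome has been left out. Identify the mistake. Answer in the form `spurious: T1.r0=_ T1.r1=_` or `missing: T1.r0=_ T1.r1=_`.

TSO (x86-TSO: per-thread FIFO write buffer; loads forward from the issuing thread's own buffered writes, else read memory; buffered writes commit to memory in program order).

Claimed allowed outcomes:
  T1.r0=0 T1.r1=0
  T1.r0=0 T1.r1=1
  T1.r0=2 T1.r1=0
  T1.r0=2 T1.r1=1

outcome vector order: (T1.r0,T1.r1)
TSO (3): 0/0, 0/1, 2/1
claimed∖TSO = {2/0}

spurious: T1.r0=2 T1.r1=0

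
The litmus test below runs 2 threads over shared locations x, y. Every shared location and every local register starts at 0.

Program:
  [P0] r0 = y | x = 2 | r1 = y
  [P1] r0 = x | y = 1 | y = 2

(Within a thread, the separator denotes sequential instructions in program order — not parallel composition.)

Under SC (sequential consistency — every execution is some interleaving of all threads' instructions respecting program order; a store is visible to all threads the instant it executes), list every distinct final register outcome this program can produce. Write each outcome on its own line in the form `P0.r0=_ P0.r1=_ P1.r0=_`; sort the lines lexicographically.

P0.r0=0 P0.r1=0 P1.r0=0
P0.r0=0 P0.r1=0 P1.r0=2
P0.r0=0 P0.r1=1 P1.r0=0
P0.r0=0 P0.r1=1 P1.r0=2
P0.r0=0 P0.r1=2 P1.r0=0
P0.r0=0 P0.r1=2 P1.r0=2
P0.r0=1 P0.r1=1 P1.r0=0
P0.r0=1 P0.r1=2 P1.r0=0
P0.r0=2 P0.r1=2 P1.r0=0

outcome vector order: (P0.r0,P0.r1,P1.r0)
|SC outcomes| = 9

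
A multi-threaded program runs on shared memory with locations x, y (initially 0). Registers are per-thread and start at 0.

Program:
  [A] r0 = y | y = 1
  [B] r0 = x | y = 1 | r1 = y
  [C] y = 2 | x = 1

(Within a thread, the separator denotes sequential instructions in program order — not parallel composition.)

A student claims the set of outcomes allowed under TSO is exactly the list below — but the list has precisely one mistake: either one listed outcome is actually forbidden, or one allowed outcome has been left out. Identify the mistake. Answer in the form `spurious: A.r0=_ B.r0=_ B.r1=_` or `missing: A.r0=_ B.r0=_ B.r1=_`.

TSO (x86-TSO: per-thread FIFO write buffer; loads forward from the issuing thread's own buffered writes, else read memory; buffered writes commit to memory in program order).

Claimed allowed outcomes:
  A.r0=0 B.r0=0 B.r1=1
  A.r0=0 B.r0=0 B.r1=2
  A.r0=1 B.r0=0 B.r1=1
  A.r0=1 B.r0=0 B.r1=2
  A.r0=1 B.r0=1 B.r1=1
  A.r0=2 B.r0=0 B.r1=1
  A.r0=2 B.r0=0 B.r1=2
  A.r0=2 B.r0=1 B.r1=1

outcome vector order: (A.r0,B.r0,B.r1)
TSO: 9 outcomes — {001 002 011 101 102 111 201 202 211}
TSO∖claimed = {011}

missing: A.r0=0 B.r0=1 B.r1=1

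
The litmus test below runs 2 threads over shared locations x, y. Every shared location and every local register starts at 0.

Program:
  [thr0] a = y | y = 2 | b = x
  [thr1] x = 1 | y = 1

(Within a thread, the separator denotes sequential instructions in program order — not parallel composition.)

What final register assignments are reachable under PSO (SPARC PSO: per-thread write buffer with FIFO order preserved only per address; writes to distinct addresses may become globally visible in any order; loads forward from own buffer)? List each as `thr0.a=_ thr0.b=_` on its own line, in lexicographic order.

outcome vector order: (thr0.a,thr0.b)
|PSO outcomes| = 4

thr0.a=0 thr0.b=0
thr0.a=0 thr0.b=1
thr0.a=1 thr0.b=0
thr0.a=1 thr0.b=1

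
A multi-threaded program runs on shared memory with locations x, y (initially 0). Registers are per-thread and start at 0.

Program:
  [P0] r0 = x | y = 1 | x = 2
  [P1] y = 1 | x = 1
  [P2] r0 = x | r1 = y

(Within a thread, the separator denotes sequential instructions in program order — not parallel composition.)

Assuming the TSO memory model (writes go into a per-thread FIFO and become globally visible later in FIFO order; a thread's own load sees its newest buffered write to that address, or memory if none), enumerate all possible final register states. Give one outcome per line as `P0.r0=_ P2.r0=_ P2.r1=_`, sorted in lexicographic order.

P0.r0=0 P2.r0=0 P2.r1=0
P0.r0=0 P2.r0=0 P2.r1=1
P0.r0=0 P2.r0=1 P2.r1=1
P0.r0=0 P2.r0=2 P2.r1=1
P0.r0=1 P2.r0=0 P2.r1=0
P0.r0=1 P2.r0=0 P2.r1=1
P0.r0=1 P2.r0=1 P2.r1=1
P0.r0=1 P2.r0=2 P2.r1=1

outcome vector order: (P0.r0,P2.r0,P2.r1)
|TSO outcomes| = 8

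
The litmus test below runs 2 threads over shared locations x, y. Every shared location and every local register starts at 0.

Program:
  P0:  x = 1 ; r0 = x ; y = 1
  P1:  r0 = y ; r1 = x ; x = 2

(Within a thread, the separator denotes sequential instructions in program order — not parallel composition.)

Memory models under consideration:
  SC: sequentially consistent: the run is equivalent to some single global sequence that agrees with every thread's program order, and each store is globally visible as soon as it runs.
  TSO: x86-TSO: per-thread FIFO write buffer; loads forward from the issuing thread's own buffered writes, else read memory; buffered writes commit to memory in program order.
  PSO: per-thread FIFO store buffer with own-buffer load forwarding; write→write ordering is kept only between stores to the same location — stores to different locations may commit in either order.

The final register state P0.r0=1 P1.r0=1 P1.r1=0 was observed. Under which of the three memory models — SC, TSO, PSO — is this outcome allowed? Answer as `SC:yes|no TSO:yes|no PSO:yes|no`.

SC:no TSO:no PSO:yes

outcome vector order: (P0.r0,P1.r0,P1.r1)
[SC] allowed = {1/0/0, 1/0/1, 1/1/1, 2/0/0, 2/0/1}
[TSO] allowed = {1/0/0, 1/0/1, 1/1/1, 2/0/0, 2/0/1}
[PSO] allowed = {1/0/0, 1/0/1, 1/1/0, 1/1/1, 2/0/0, 2/0/1}
target 1/1/0 ∈ {PSO}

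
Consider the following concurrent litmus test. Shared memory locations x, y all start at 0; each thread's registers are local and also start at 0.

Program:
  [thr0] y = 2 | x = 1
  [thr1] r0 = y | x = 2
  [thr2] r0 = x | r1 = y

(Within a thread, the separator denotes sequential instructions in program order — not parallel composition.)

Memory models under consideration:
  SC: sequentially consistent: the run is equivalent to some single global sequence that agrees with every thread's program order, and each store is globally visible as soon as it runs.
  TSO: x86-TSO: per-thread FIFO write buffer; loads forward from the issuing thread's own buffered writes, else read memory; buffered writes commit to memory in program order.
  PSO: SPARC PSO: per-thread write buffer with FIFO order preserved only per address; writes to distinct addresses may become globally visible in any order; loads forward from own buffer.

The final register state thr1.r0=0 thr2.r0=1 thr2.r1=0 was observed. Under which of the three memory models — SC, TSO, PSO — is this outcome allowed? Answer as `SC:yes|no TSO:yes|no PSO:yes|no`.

outcome vector order: (thr1.r0,thr2.r0,thr2.r1)
under SC → 0/0/0 0/0/2 0/1/2 0/2/0 0/2/2 2/0/0 2/0/2 2/1/2 2/2/2
under TSO → 0/0/0 0/0/2 0/1/2 0/2/0 0/2/2 2/0/0 2/0/2 2/1/2 2/2/2
under PSO → 0/0/0 0/0/2 0/1/0 0/1/2 0/2/0 0/2/2 2/0/0 2/0/2 2/1/0 2/1/2 2/2/2
target 0/1/0 ∈ {PSO}

SC:no TSO:no PSO:yes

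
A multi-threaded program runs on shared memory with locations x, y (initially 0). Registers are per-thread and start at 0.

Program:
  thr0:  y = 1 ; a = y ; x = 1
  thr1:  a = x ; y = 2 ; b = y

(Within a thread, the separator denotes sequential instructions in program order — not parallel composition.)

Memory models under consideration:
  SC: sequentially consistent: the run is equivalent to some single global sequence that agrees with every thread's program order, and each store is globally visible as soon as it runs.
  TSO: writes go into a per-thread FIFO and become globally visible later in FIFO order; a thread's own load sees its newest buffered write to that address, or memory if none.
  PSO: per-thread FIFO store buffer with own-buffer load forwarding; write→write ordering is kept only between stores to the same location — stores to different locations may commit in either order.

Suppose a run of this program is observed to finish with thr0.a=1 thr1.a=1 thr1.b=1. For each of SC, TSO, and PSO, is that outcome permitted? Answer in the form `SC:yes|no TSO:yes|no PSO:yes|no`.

outcome vector order: (thr0.a,thr1.a,thr1.b)
[SC] allowed = {<1 0 1>; <1 0 2>; <1 1 2>; <2 0 2>}
[TSO] allowed = {<1 0 1>; <1 0 2>; <1 1 2>; <2 0 2>}
[PSO] allowed = {<1 0 1>; <1 0 2>; <1 1 1>; <1 1 2>; <2 0 2>}
target <1 1 1> ∈ {PSO}

SC:no TSO:no PSO:yes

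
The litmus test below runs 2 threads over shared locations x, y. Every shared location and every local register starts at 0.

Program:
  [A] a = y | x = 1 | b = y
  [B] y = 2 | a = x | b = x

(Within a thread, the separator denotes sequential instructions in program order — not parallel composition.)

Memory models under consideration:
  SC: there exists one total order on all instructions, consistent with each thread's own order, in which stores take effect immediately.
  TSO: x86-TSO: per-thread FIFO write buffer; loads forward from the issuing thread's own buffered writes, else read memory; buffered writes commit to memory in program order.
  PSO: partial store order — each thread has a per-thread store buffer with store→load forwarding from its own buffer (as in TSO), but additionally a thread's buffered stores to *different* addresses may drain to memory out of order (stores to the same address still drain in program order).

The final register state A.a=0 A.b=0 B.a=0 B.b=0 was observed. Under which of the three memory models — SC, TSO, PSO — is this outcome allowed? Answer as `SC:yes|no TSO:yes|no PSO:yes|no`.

SC:no TSO:yes PSO:yes

outcome vector order: (A.a,A.b,B.a,B.b)
SC (7): 0/0/1/1 0/2/0/0 0/2/0/1 0/2/1/1 2/2/0/0 2/2/0/1 2/2/1/1
TSO (9): 0/0/0/0 0/0/0/1 0/0/1/1 0/2/0/0 0/2/0/1 0/2/1/1 2/2/0/0 2/2/0/1 2/2/1/1
PSO (9): 0/0/0/0 0/0/0/1 0/0/1/1 0/2/0/0 0/2/0/1 0/2/1/1 2/2/0/0 2/2/0/1 2/2/1/1
target 0/0/0/0 ∈ {TSO,PSO}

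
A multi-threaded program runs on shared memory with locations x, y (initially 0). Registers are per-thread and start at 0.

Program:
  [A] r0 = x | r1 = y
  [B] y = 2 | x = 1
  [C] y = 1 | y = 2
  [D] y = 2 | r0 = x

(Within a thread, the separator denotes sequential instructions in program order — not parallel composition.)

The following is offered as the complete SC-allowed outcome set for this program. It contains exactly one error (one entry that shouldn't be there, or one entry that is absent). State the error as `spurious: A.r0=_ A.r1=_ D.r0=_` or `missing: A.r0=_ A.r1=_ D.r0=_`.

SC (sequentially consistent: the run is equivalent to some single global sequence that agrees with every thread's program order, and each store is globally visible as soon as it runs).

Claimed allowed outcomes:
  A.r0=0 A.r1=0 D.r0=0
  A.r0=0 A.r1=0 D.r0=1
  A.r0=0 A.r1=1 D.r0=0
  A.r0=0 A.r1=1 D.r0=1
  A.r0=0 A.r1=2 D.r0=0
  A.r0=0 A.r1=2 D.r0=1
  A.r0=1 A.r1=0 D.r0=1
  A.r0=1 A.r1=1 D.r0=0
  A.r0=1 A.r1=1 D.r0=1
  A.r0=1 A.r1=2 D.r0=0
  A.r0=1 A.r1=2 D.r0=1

spurious: A.r0=1 A.r1=0 D.r0=1

outcome vector order: (A.r0,A.r1,D.r0)
under SC → 0/0/0 0/0/1 0/1/0 0/1/1 0/2/0 0/2/1 1/1/0 1/1/1 1/2/0 1/2/1
claimed∖SC = {1/0/1}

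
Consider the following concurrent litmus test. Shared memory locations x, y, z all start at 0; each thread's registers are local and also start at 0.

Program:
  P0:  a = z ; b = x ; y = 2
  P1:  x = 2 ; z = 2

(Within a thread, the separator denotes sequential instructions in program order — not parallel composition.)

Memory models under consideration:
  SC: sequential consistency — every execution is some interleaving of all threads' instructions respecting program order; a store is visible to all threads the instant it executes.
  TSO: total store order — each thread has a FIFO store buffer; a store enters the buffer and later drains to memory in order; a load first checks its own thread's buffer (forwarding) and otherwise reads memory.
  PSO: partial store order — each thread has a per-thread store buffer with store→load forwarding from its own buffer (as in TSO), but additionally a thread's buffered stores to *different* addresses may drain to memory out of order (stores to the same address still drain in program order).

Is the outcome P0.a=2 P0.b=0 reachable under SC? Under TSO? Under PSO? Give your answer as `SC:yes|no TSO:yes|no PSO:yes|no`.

SC:no TSO:no PSO:yes

outcome vector order: (P0.a,P0.b)
SC (3): <0 0>, <0 2>, <2 2>
TSO (3): <0 0>, <0 2>, <2 2>
PSO (4): <0 0>, <0 2>, <2 0>, <2 2>
target <2 0> ∈ {PSO}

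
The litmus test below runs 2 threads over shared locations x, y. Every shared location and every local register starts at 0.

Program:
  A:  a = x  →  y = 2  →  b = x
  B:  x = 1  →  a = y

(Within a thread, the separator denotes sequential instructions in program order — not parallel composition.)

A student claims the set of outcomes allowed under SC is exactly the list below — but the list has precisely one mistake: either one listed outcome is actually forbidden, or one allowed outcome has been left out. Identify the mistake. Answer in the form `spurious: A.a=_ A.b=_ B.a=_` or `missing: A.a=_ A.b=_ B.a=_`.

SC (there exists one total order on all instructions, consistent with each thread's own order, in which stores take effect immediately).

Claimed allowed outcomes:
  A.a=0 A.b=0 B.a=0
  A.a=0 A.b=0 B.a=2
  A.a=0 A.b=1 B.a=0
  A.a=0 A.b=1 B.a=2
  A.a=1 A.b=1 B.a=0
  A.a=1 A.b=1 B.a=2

outcome vector order: (A.a,A.b,B.a)
SC (5): (0,0,2), (0,1,0), (0,1,2), (1,1,0), (1,1,2)
claimed∖SC = {(0,0,0)}

spurious: A.a=0 A.b=0 B.a=0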